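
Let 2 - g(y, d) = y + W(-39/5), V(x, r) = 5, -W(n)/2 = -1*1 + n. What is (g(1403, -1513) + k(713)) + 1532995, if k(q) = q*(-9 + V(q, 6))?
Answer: 7643622/5 ≈ 1.5287e+6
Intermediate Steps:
W(n) = 2 - 2*n (W(n) = -2*(-1*1 + n) = -2*(-1 + n) = 2 - 2*n)
k(q) = -4*q (k(q) = q*(-9 + 5) = q*(-4) = -4*q)
g(y, d) = -78/5 - y (g(y, d) = 2 - (y + (2 - (-78)/5)) = 2 - (y + (2 - 2*(-39/5))) = 2 - (y + (2 + 78/5)) = 2 - (y + 88/5) = 2 - (88/5 + y) = 2 + (-88/5 - y) = -78/5 - y)
(g(1403, -1513) + k(713)) + 1532995 = ((-78/5 - 1*1403) - 4*713) + 1532995 = ((-78/5 - 1403) - 2852) + 1532995 = (-7093/5 - 2852) + 1532995 = -21353/5 + 1532995 = 7643622/5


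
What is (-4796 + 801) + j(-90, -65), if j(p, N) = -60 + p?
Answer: -4145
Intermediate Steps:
(-4796 + 801) + j(-90, -65) = (-4796 + 801) + (-60 - 90) = -3995 - 150 = -4145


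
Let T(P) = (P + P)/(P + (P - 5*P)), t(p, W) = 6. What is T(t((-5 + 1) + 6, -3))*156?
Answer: -104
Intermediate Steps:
T(P) = -⅔ (T(P) = (2*P)/(P - 4*P) = (2*P)/((-3*P)) = (2*P)*(-1/(3*P)) = -⅔)
T(t((-5 + 1) + 6, -3))*156 = -⅔*156 = -104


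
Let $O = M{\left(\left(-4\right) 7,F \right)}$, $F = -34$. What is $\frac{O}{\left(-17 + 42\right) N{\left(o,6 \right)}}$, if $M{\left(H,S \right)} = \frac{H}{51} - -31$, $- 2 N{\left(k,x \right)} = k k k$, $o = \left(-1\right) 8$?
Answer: $\frac{1553}{326400} \approx 0.004758$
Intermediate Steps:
$o = -8$
$N{\left(k,x \right)} = - \frac{k^{3}}{2}$ ($N{\left(k,x \right)} = - \frac{k k k}{2} = - \frac{k^{2} k}{2} = - \frac{k^{3}}{2}$)
$M{\left(H,S \right)} = 31 + \frac{H}{51}$ ($M{\left(H,S \right)} = H \frac{1}{51} + 31 = \frac{H}{51} + 31 = 31 + \frac{H}{51}$)
$O = \frac{1553}{51}$ ($O = 31 + \frac{\left(-4\right) 7}{51} = 31 + \frac{1}{51} \left(-28\right) = 31 - \frac{28}{51} = \frac{1553}{51} \approx 30.451$)
$\frac{O}{\left(-17 + 42\right) N{\left(o,6 \right)}} = \frac{1553}{51 \left(-17 + 42\right) \left(- \frac{\left(-8\right)^{3}}{2}\right)} = \frac{1553}{51 \cdot 25 \left(\left(- \frac{1}{2}\right) \left(-512\right)\right)} = \frac{1553}{51 \cdot 25 \cdot 256} = \frac{1553}{51 \cdot 6400} = \frac{1553}{51} \cdot \frac{1}{6400} = \frac{1553}{326400}$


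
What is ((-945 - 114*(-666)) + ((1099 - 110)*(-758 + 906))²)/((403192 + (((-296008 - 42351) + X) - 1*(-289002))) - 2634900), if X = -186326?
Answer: -21424837363/2467391 ≈ -8683.2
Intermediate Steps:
((-945 - 114*(-666)) + ((1099 - 110)*(-758 + 906))²)/((403192 + (((-296008 - 42351) + X) - 1*(-289002))) - 2634900) = ((-945 - 114*(-666)) + ((1099 - 110)*(-758 + 906))²)/((403192 + (((-296008 - 42351) - 186326) - 1*(-289002))) - 2634900) = ((-945 + 75924) + (989*148)²)/((403192 + ((-338359 - 186326) + 289002)) - 2634900) = (74979 + 146372²)/((403192 + (-524685 + 289002)) - 2634900) = (74979 + 21424762384)/((403192 - 235683) - 2634900) = 21424837363/(167509 - 2634900) = 21424837363/(-2467391) = 21424837363*(-1/2467391) = -21424837363/2467391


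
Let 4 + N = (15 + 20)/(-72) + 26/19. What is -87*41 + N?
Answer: -4883921/1368 ≈ -3570.1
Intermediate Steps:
N = -4265/1368 (N = -4 + ((15 + 20)/(-72) + 26/19) = -4 + (35*(-1/72) + 26*(1/19)) = -4 + (-35/72 + 26/19) = -4 + 1207/1368 = -4265/1368 ≈ -3.1177)
-87*41 + N = -87*41 - 4265/1368 = -3567 - 4265/1368 = -4883921/1368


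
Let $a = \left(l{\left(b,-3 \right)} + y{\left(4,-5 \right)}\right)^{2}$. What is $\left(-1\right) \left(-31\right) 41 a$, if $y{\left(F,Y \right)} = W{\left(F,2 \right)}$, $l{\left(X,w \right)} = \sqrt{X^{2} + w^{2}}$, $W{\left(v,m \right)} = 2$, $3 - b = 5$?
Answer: $21607 + 5084 \sqrt{13} \approx 39938.0$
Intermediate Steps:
$b = -2$ ($b = 3 - 5 = -2$)
$y{\left(F,Y \right)} = 2$
$a = \left(2 + \sqrt{13}\right)^{2}$ ($a = \left(\sqrt{\left(-2\right)^{2} + \left(-3\right)^{2}} + 2\right)^{2} = \left(\sqrt{4 + 9} + 2\right)^{2} = \left(\sqrt{13} + 2\right)^{2} = \left(2 + \sqrt{13}\right)^{2} \approx 31.422$)
$\left(-1\right) \left(-31\right) 41 a = \left(-1\right) \left(-31\right) 41 \left(2 + \sqrt{13}\right)^{2} = 31 \cdot 41 \left(2 + \sqrt{13}\right)^{2} = 1271 \left(2 + \sqrt{13}\right)^{2}$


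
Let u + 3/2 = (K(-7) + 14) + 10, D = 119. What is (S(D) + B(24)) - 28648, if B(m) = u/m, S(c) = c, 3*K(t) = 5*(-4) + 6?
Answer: -4108069/144 ≈ -28528.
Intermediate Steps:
K(t) = -14/3 (K(t) = (5*(-4) + 6)/3 = (-20 + 6)/3 = (⅓)*(-14) = -14/3)
u = 107/6 (u = -3/2 + ((-14/3 + 14) + 10) = -3/2 + (28/3 + 10) = -3/2 + 58/3 = 107/6 ≈ 17.833)
B(m) = 107/(6*m)
(S(D) + B(24)) - 28648 = (119 + (107/6)/24) - 28648 = (119 + (107/6)*(1/24)) - 28648 = (119 + 107/144) - 28648 = 17243/144 - 28648 = -4108069/144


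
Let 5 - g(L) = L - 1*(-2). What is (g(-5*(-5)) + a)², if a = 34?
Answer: 144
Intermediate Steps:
g(L) = 3 - L (g(L) = 5 - (L - 1*(-2)) = 5 - (L + 2) = 5 - (2 + L) = 5 + (-2 - L) = 3 - L)
(g(-5*(-5)) + a)² = ((3 - (-5)*(-5)) + 34)² = ((3 - 1*25) + 34)² = ((3 - 25) + 34)² = (-22 + 34)² = 12² = 144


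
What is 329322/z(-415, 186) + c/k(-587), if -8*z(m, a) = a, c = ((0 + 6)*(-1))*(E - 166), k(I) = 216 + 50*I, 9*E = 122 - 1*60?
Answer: -19188978688/1354731 ≈ -14164.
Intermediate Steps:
E = 62/9 (E = (122 - 1*60)/9 = (122 - 60)/9 = (1/9)*62 = 62/9 ≈ 6.8889)
c = 2864/3 (c = ((0 + 6)*(-1))*(62/9 - 166) = (6*(-1))*(-1432/9) = -6*(-1432/9) = 2864/3 ≈ 954.67)
z(m, a) = -a/8
329322/z(-415, 186) + c/k(-587) = 329322/((-1/8*186)) + 2864/(3*(216 + 50*(-587))) = 329322/(-93/4) + 2864/(3*(216 - 29350)) = 329322*(-4/93) + (2864/3)/(-29134) = -439096/31 + (2864/3)*(-1/29134) = -439096/31 - 1432/43701 = -19188978688/1354731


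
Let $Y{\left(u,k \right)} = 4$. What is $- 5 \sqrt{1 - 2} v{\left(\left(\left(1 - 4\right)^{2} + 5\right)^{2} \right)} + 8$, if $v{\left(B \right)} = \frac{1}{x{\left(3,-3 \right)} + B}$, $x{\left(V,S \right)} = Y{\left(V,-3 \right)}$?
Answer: $8 - \frac{i}{40} \approx 8.0 - 0.025 i$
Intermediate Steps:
$x{\left(V,S \right)} = 4$
$v{\left(B \right)} = \frac{1}{4 + B}$
$- 5 \sqrt{1 - 2} v{\left(\left(\left(1 - 4\right)^{2} + 5\right)^{2} \right)} + 8 = - 5 \frac{\sqrt{1 - 2}}{4 + \left(\left(1 - 4\right)^{2} + 5\right)^{2}} + 8 = - 5 \frac{\sqrt{-1}}{4 + \left(\left(-3\right)^{2} + 5\right)^{2}} + 8 = - 5 \frac{i}{4 + \left(9 + 5\right)^{2}} + 8 = - 5 \frac{i}{4 + 14^{2}} + 8 = - 5 \frac{i}{4 + 196} + 8 = - 5 \frac{i}{200} + 8 = - \frac{i}{40} + 8 = 8 - \frac{i}{40}$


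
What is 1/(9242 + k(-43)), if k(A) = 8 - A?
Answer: 1/9293 ≈ 0.00010761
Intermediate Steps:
1/(9242 + k(-43)) = 1/(9242 + (8 - 1*(-43))) = 1/(9242 + (8 + 43)) = 1/(9242 + 51) = 1/9293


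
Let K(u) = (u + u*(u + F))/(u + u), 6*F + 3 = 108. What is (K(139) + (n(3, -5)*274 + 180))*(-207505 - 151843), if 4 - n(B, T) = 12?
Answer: 694709521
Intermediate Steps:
F = 35/2 (F = -½ + (⅙)*108 = -½ + 18 = 35/2 ≈ 17.500)
n(B, T) = -8 (n(B, T) = 4 - 1*12 = 4 - 12 = -8)
K(u) = (u + u*(35/2 + u))/(2*u) (K(u) = (u + u*(u + 35/2))/(u + u) = (u + u*(35/2 + u))/((2*u)) = (u + u*(35/2 + u))*(1/(2*u)) = (u + u*(35/2 + u))/(2*u))
(K(139) + (n(3, -5)*274 + 180))*(-207505 - 151843) = ((37/4 + (½)*139) + (-8*274 + 180))*(-207505 - 151843) = ((37/4 + 139/2) + (-2192 + 180))*(-359348) = (315/4 - 2012)*(-359348) = -7733/4*(-359348) = 694709521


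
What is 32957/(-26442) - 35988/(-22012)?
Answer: 56536303/145510326 ≈ 0.38854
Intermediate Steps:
32957/(-26442) - 35988/(-22012) = 32957*(-1/26442) - 35988*(-1/22012) = -32957/26442 + 8997/5503 = 56536303/145510326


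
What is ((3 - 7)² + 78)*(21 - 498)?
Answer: -44838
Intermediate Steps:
((3 - 7)² + 78)*(21 - 498) = ((-4)² + 78)*(-477) = (16 + 78)*(-477) = 94*(-477) = -44838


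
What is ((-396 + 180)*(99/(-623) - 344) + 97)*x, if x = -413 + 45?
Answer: -17065340176/623 ≈ -2.7392e+7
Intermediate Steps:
x = -368
((-396 + 180)*(99/(-623) - 344) + 97)*x = ((-396 + 180)*(99/(-623) - 344) + 97)*(-368) = (-216*(99*(-1/623) - 344) + 97)*(-368) = (-216*(-99/623 - 344) + 97)*(-368) = (-216*(-214411/623) + 97)*(-368) = (46312776/623 + 97)*(-368) = (46373207/623)*(-368) = -17065340176/623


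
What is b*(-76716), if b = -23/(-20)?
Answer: -441117/5 ≈ -88223.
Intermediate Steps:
b = 23/20 (b = -23*(-1/20) = 23/20 ≈ 1.1500)
b*(-76716) = (23/20)*(-76716) = -441117/5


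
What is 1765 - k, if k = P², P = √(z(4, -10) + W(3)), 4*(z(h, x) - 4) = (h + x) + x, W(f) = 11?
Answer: 1754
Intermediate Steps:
z(h, x) = 4 + x/2 + h/4 (z(h, x) = 4 + ((h + x) + x)/4 = 4 + (h + 2*x)/4 = 4 + (x/2 + h/4) = 4 + x/2 + h/4)
P = √11 (P = √((4 + (½)*(-10) + (¼)*4) + 11) = √((4 - 5 + 1) + 11) = √(0 + 11) = √11 ≈ 3.3166)
k = 11 (k = (√11)² = 11)
1765 - k = 1765 - 1*11 = 1765 - 11 = 1754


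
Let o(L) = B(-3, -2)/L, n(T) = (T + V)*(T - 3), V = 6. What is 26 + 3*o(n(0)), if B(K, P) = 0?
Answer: 26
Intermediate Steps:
n(T) = (-3 + T)*(6 + T) (n(T) = (T + 6)*(T - 3) = (6 + T)*(-3 + T) = (-3 + T)*(6 + T))
o(L) = 0 (o(L) = 0/L = 0)
26 + 3*o(n(0)) = 26 + 3*0 = 26 + 0 = 26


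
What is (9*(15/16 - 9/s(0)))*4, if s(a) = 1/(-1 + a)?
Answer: 1431/4 ≈ 357.75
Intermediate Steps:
(9*(15/16 - 9/s(0)))*4 = (9*(15/16 - 9/(1/(-1 + 0))))*4 = (9*(15*(1/16) - 9/(1/(-1))))*4 = (9*(15/16 - 9/(-1)))*4 = (9*(15/16 - 9*(-1)))*4 = (9*(15/16 + 9))*4 = (9*(159/16))*4 = (1431/16)*4 = 1431/4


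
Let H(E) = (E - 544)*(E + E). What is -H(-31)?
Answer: -35650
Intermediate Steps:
H(E) = 2*E*(-544 + E) (H(E) = (-544 + E)*(2*E) = 2*E*(-544 + E))
-H(-31) = -2*(-31)*(-544 - 31) = -2*(-31)*(-575) = -1*35650 = -35650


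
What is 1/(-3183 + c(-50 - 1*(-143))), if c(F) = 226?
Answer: -1/2957 ≈ -0.00033818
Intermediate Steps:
1/(-3183 + c(-50 - 1*(-143))) = 1/(-3183 + 226) = 1/(-2957) = -1/2957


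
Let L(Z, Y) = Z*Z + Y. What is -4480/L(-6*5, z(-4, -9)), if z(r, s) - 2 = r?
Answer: -2240/449 ≈ -4.9889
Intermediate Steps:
z(r, s) = 2 + r
L(Z, Y) = Y + Z² (L(Z, Y) = Z² + Y = Y + Z²)
-4480/L(-6*5, z(-4, -9)) = -4480/((2 - 4) + (-6*5)²) = -4480/(-2 + (-30)²) = -4480/(-2 + 900) = -4480/898 = -4480*1/898 = -2240/449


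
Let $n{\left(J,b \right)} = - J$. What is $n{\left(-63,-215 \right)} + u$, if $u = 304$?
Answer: $367$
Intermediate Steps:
$n{\left(-63,-215 \right)} + u = \left(-1\right) \left(-63\right) + 304 = 63 + 304 = 367$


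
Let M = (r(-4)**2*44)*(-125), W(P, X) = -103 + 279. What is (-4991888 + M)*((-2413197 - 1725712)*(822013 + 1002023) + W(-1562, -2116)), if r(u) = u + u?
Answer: 40343784078302658624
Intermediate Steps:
W(P, X) = 176
r(u) = 2*u
M = -352000 (M = ((2*(-4))**2*44)*(-125) = ((-8)**2*44)*(-125) = (64*44)*(-125) = 2816*(-125) = -352000)
(-4991888 + M)*((-2413197 - 1725712)*(822013 + 1002023) + W(-1562, -2116)) = (-4991888 - 352000)*((-2413197 - 1725712)*(822013 + 1002023) + 176) = -5343888*(-4138909*1824036 + 176) = -5343888*(-7549519016724 + 176) = -5343888*(-7549519016548) = 40343784078302658624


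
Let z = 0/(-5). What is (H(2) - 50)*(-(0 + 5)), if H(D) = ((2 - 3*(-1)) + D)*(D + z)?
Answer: 180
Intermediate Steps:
z = 0 (z = 0*(-⅕) = 0)
H(D) = D*(5 + D) (H(D) = ((2 - 3*(-1)) + D)*(D + 0) = ((2 + 3) + D)*D = (5 + D)*D = D*(5 + D))
(H(2) - 50)*(-(0 + 5)) = (2*(5 + 2) - 50)*(-(0 + 5)) = (2*7 - 50)*(-1*5) = (14 - 50)*(-5) = -36*(-5) = 180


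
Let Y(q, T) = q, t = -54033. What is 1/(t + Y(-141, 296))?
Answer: -1/54174 ≈ -1.8459e-5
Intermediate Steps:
1/(t + Y(-141, 296)) = 1/(-54033 - 141) = 1/(-54174) = -1/54174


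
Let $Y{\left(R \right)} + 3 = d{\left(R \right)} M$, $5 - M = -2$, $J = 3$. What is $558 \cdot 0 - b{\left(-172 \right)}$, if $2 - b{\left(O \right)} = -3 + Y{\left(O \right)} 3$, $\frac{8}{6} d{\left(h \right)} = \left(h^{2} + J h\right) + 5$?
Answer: $\frac{1831543}{4} \approx 4.5789 \cdot 10^{5}$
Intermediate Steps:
$M = 7$ ($M = 5 - -2 = 5 + 2 = 7$)
$d{\left(h \right)} = \frac{15}{4} + \frac{3 h^{2}}{4} + \frac{9 h}{4}$ ($d{\left(h \right)} = \frac{3 \left(\left(h^{2} + 3 h\right) + 5\right)}{4} = \frac{3 \left(5 + h^{2} + 3 h\right)}{4} = \frac{15}{4} + \frac{3 h^{2}}{4} + \frac{9 h}{4}$)
$Y{\left(R \right)} = \frac{93}{4} + \frac{21 R^{2}}{4} + \frac{63 R}{4}$ ($Y{\left(R \right)} = -3 + \left(\frac{15}{4} + \frac{3 R^{2}}{4} + \frac{9 R}{4}\right) 7 = -3 + \left(\frac{105}{4} + \frac{21 R^{2}}{4} + \frac{63 R}{4}\right) = \frac{93}{4} + \frac{21 R^{2}}{4} + \frac{63 R}{4}$)
$b{\left(O \right)} = - \frac{259}{4} - \frac{189 O}{4} - \frac{63 O^{2}}{4}$ ($b{\left(O \right)} = 2 - \left(-3 + \left(\frac{93}{4} + \frac{21 O^{2}}{4} + \frac{63 O}{4}\right) 3\right) = 2 - \left(-3 + \left(\frac{279}{4} + \frac{63 O^{2}}{4} + \frac{189 O}{4}\right)\right) = 2 - \left(\frac{267}{4} + \frac{63 O^{2}}{4} + \frac{189 O}{4}\right) = - \frac{259}{4} - \frac{189 O}{4} - \frac{63 O^{2}}{4}$)
$558 \cdot 0 - b{\left(-172 \right)} = 558 \cdot 0 - \left(- \frac{259}{4} - -8127 - \frac{63 \left(-172\right)^{2}}{4}\right) = 0 - \left(- \frac{259}{4} + 8127 - 465948\right) = 0 - - \frac{1831543}{4} = 0 + \frac{1831543}{4} = \frac{1831543}{4}$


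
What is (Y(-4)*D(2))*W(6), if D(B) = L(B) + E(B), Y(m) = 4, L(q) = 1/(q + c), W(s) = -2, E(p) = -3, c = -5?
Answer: 80/3 ≈ 26.667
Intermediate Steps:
L(q) = 1/(-5 + q) (L(q) = 1/(q - 5) = 1/(-5 + q))
D(B) = -3 + 1/(-5 + B) (D(B) = 1/(-5 + B) - 3 = -3 + 1/(-5 + B))
(Y(-4)*D(2))*W(6) = (4*((16 - 3*2)/(-5 + 2)))*(-2) = (4*((16 - 6)/(-3)))*(-2) = (4*(-1/3*10))*(-2) = (4*(-10/3))*(-2) = -40/3*(-2) = 80/3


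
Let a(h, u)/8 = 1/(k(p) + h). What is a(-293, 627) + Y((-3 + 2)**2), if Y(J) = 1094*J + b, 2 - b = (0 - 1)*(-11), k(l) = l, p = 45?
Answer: 33634/31 ≈ 1085.0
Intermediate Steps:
b = -9 (b = 2 - (0 - 1)*(-11) = 2 - (-1)*(-11) = 2 - 1*11 = 2 - 11 = -9)
Y(J) = -9 + 1094*J (Y(J) = 1094*J - 9 = -9 + 1094*J)
a(h, u) = 8/(45 + h)
a(-293, 627) + Y((-3 + 2)**2) = 8/(45 - 293) + (-9 + 1094*(-3 + 2)**2) = 8/(-248) + (-9 + 1094*(-1)**2) = 8*(-1/248) + (-9 + 1094*1) = -1/31 + (-9 + 1094) = -1/31 + 1085 = 33634/31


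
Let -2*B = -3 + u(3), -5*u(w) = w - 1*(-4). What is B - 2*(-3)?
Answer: 41/5 ≈ 8.2000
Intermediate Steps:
u(w) = -⅘ - w/5 (u(w) = -(w - 1*(-4))/5 = -(w + 4)/5 = -(4 + w)/5 = -⅘ - w/5)
B = 11/5 (B = -(-3 + (-⅘ - ⅕*3))/2 = -(-3 + (-⅘ - ⅗))/2 = -(-3 - 7/5)/2 = -½*(-22/5) = 11/5 ≈ 2.2000)
B - 2*(-3) = 11/5 - 2*(-3) = 11/5 + 6 = 41/5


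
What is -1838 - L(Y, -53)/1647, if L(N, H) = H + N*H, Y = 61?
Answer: -3023900/1647 ≈ -1836.0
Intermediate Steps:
L(N, H) = H + H*N
-1838 - L(Y, -53)/1647 = -1838 - (-53*(1 + 61))/1647 = -1838 - (-53*62)/1647 = -1838 - (-3286)/1647 = -1838 - 1*(-3286/1647) = -1838 + 3286/1647 = -3023900/1647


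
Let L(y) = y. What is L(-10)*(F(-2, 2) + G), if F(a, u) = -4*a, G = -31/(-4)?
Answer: -315/2 ≈ -157.50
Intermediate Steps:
G = 31/4 (G = -31*(-1/4) = 31/4 ≈ 7.7500)
L(-10)*(F(-2, 2) + G) = -10*(-4*(-2) + 31/4) = -10*(8 + 31/4) = -10*63/4 = -315/2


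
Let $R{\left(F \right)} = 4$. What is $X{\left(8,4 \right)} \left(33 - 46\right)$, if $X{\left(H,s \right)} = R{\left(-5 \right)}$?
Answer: $-52$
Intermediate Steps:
$X{\left(H,s \right)} = 4$
$X{\left(8,4 \right)} \left(33 - 46\right) = 4 \left(33 - 46\right) = 4 \left(-13\right) = -52$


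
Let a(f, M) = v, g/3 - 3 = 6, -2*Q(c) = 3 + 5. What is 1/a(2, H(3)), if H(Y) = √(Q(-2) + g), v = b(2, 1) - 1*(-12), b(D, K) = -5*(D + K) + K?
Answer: -½ ≈ -0.50000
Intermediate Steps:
Q(c) = -4 (Q(c) = -(3 + 5)/2 = -½*8 = -4)
g = 27 (g = 9 + 3*6 = 9 + 18 = 27)
b(D, K) = -5*D - 4*K (b(D, K) = (-5*D - 5*K) + K = -5*D - 4*K)
v = -2 (v = (-5*2 - 4*1) - 1*(-12) = (-10 - 4) + 12 = -14 + 12 = -2)
H(Y) = √23 (H(Y) = √(-4 + 27) = √23)
a(f, M) = -2
1/a(2, H(3)) = 1/(-2) = -½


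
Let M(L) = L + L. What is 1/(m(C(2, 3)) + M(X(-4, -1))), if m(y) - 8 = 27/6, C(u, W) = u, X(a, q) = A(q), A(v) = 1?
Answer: 2/29 ≈ 0.068966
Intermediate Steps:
X(a, q) = 1
m(y) = 25/2 (m(y) = 8 + 27/6 = 8 + 27*(1/6) = 8 + 9/2 = 25/2)
M(L) = 2*L
1/(m(C(2, 3)) + M(X(-4, -1))) = 1/(25/2 + 2*1) = 1/(25/2 + 2) = 1/(29/2) = 2/29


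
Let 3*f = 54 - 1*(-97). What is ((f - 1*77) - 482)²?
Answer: 2328676/9 ≈ 2.5874e+5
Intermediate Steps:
f = 151/3 (f = (54 - 1*(-97))/3 = (54 + 97)/3 = (⅓)*151 = 151/3 ≈ 50.333)
((f - 1*77) - 482)² = ((151/3 - 1*77) - 482)² = ((151/3 - 77) - 482)² = (-80/3 - 482)² = (-1526/3)² = 2328676/9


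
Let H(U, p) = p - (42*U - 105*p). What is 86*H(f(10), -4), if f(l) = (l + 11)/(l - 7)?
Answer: -61748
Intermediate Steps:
f(l) = (11 + l)/(-7 + l)
H(U, p) = -42*U + 106*p (H(U, p) = p - (-105*p + 42*U) = p + (-42*U + 105*p) = -42*U + 106*p)
86*H(f(10), -4) = 86*(-42*(11 + 10)/(-7 + 10) + 106*(-4)) = 86*(-42*21/3 - 424) = 86*(-14*21 - 424) = 86*(-42*7 - 424) = 86*(-294 - 424) = 86*(-718) = -61748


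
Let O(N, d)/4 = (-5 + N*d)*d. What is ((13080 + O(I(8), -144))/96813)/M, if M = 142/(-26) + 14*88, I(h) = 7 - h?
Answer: -290264/514561095 ≈ -0.00056410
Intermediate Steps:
O(N, d) = 4*d*(-5 + N*d) (O(N, d) = 4*((-5 + N*d)*d) = 4*(d*(-5 + N*d)) = 4*d*(-5 + N*d))
M = 15945/13 (M = 142*(-1/26) + 1232 = -71/13 + 1232 = 15945/13 ≈ 1226.5)
((13080 + O(I(8), -144))/96813)/M = ((13080 + 4*(-144)*(-5 + (7 - 1*8)*(-144)))/96813)/(15945/13) = ((13080 + 4*(-144)*(-5 + (7 - 8)*(-144)))*(1/96813))*(13/15945) = ((13080 + 4*(-144)*(-5 - 1*(-144)))*(1/96813))*(13/15945) = ((13080 + 4*(-144)*(-5 + 144))*(1/96813))*(13/15945) = ((13080 + 4*(-144)*139)*(1/96813))*(13/15945) = ((13080 - 80064)*(1/96813))*(13/15945) = -66984*1/96813*(13/15945) = -22328/32271*13/15945 = -290264/514561095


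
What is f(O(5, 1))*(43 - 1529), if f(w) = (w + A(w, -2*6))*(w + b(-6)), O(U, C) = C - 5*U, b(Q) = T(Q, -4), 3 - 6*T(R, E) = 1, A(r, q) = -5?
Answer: -3059674/3 ≈ -1.0199e+6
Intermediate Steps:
T(R, E) = 1/3 (T(R, E) = 1/2 - 1/6*1 = 1/2 - 1/6 = 1/3)
b(Q) = 1/3
f(w) = (-5 + w)*(1/3 + w) (f(w) = (w - 5)*(w + 1/3) = (-5 + w)*(1/3 + w))
f(O(5, 1))*(43 - 1529) = (-5/3 + (1 - 5*5)**2 - 14*(1 - 5*5)/3)*(43 - 1529) = (-5/3 + (1 - 25)**2 - 14*(1 - 25)/3)*(-1486) = (-5/3 + (-24)**2 - 14/3*(-24))*(-1486) = (-5/3 + 576 + 112)*(-1486) = (2059/3)*(-1486) = -3059674/3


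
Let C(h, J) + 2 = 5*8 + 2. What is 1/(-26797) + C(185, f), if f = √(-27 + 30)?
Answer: 1071879/26797 ≈ 40.000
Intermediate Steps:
f = √3 ≈ 1.7320
C(h, J) = 40 (C(h, J) = -2 + (5*8 + 2) = -2 + (40 + 2) = -2 + 42 = 40)
1/(-26797) + C(185, f) = 1/(-26797) + 40 = -1/26797 + 40 = 1071879/26797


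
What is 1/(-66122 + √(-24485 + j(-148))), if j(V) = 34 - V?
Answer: -66122/4372143187 - I*√24303/4372143187 ≈ -1.5123e-5 - 3.5656e-8*I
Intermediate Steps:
1/(-66122 + √(-24485 + j(-148))) = 1/(-66122 + √(-24485 + (34 - 1*(-148)))) = 1/(-66122 + √(-24485 + (34 + 148))) = 1/(-66122 + √(-24485 + 182)) = 1/(-66122 + √(-24303)) = 1/(-66122 + I*√24303)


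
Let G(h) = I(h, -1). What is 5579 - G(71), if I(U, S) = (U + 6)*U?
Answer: 112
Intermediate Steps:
I(U, S) = U*(6 + U) (I(U, S) = (6 + U)*U = U*(6 + U))
G(h) = h*(6 + h)
5579 - G(71) = 5579 - 71*(6 + 71) = 5579 - 71*77 = 5579 - 1*5467 = 5579 - 5467 = 112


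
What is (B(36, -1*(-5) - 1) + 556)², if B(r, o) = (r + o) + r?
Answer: 399424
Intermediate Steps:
B(r, o) = o + 2*r (B(r, o) = (o + r) + r = o + 2*r)
(B(36, -1*(-5) - 1) + 556)² = (((-1*(-5) - 1) + 2*36) + 556)² = (((5 - 1) + 72) + 556)² = ((4 + 72) + 556)² = (76 + 556)² = 632² = 399424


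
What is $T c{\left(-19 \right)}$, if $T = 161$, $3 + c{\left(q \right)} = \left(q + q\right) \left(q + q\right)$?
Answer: $232001$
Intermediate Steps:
$c{\left(q \right)} = -3 + 4 q^{2}$ ($c{\left(q \right)} = -3 + \left(q + q\right) \left(q + q\right) = -3 + 2 q 2 q = -3 + 4 q^{2}$)
$T c{\left(-19 \right)} = 161 \left(-3 + 4 \left(-19\right)^{2}\right) = 161 \left(-3 + 4 \cdot 361\right) = 161 \left(-3 + 1444\right) = 161 \cdot 1441 = 232001$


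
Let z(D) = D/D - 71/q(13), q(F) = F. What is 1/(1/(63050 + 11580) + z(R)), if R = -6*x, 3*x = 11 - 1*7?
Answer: -970190/4328527 ≈ -0.22414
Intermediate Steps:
x = 4/3 (x = (11 - 1*7)/3 = (11 - 7)/3 = (1/3)*4 = 4/3 ≈ 1.3333)
R = -8 (R = -6*4/3 = -8)
z(D) = -58/13 (z(D) = D/D - 71/13 = 1 - 71*1/13 = 1 - 71/13 = -58/13)
1/(1/(63050 + 11580) + z(R)) = 1/(1/(63050 + 11580) - 58/13) = 1/(1/74630 - 58/13) = 1/(-4328527/970190) = -970190/4328527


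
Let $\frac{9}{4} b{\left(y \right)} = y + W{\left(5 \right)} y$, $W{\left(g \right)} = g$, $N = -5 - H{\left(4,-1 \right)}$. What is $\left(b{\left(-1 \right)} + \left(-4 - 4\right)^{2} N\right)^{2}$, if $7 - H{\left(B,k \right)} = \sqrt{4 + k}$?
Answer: $\frac{5455936}{9} - \frac{295936 \sqrt{3}}{3} \approx 4.3536 \cdot 10^{5}$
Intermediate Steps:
$H{\left(B,k \right)} = 7 - \sqrt{4 + k}$
$N = -12 + \sqrt{3}$ ($N = -5 - \left(7 - \sqrt{4 - 1}\right) = -5 - \left(7 - \sqrt{3}\right) = -12 + \sqrt{3} \approx -10.268$)
$b{\left(y \right)} = \frac{8 y}{3}$ ($b{\left(y \right)} = \frac{4 \left(y + 5 y\right)}{9} = \frac{4 \cdot 6 y}{9} = \frac{8 y}{3}$)
$\left(b{\left(-1 \right)} + \left(-4 - 4\right)^{2} N\right)^{2} = \left(\frac{8}{3} \left(-1\right) + \left(-4 - 4\right)^{2} \left(-12 + \sqrt{3}\right)\right)^{2} = \left(- \frac{8}{3} + \left(-8\right)^{2} \left(-12 + \sqrt{3}\right)\right)^{2} = \left(- \frac{8}{3} + 64 \left(-12 + \sqrt{3}\right)\right)^{2} = \left(- \frac{8}{3} - \left(768 - 64 \sqrt{3}\right)\right)^{2} = \left(- \frac{2312}{3} + 64 \sqrt{3}\right)^{2}$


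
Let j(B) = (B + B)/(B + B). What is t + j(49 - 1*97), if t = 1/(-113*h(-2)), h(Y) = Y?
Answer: 227/226 ≈ 1.0044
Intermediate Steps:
j(B) = 1 (j(B) = (2*B)/((2*B)) = (2*B)*(1/(2*B)) = 1)
t = 1/226 (t = 1/(-113*(-2)) = 1/226 ≈ 0.0044248)
t + j(49 - 1*97) = 1/226 + 1 = 227/226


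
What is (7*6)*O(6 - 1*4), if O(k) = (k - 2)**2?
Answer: 0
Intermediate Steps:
O(k) = (-2 + k)**2
(7*6)*O(6 - 1*4) = (7*6)*(-2 + (6 - 1*4))**2 = 42*(-2 + (6 - 4))**2 = 42*(-2 + 2)**2 = 42*0**2 = 42*0 = 0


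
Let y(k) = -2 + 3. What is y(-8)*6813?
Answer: 6813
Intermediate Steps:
y(k) = 1
y(-8)*6813 = 1*6813 = 6813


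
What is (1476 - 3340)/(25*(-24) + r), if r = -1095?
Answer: 1864/1695 ≈ 1.0997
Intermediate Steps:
(1476 - 3340)/(25*(-24) + r) = (1476 - 3340)/(25*(-24) - 1095) = -1864/(-600 - 1095) = -1864/(-1695) = -1864*(-1/1695) = 1864/1695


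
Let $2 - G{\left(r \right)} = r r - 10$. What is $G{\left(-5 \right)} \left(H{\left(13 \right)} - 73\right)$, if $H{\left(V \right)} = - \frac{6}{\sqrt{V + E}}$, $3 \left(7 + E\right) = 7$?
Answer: $949 + \frac{78 \sqrt{3}}{5} \approx 976.02$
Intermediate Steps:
$E = - \frac{14}{3}$ ($E = -7 + \frac{1}{3} \cdot 7 = -7 + \frac{7}{3} = - \frac{14}{3} \approx -4.6667$)
$G{\left(r \right)} = 12 - r^{2}$ ($G{\left(r \right)} = 2 - \left(r r - 10\right) = 2 - \left(r^{2} - 10\right) = 2 - \left(-10 + r^{2}\right) = 12 - r^{2}$)
$H{\left(V \right)} = - \frac{6}{\sqrt{- \frac{14}{3} + V}}$ ($H{\left(V \right)} = - \frac{6}{\sqrt{V - \frac{14}{3}}} = - \frac{6}{\sqrt{- \frac{14}{3} + V}}$)
$G{\left(-5 \right)} \left(H{\left(13 \right)} - 73\right) = \left(12 - \left(-5\right)^{2}\right) \left(- \frac{6 \sqrt{3}}{\sqrt{-14 + 3 \cdot 13}} - 73\right) = \left(12 - 25\right) \left(- \frac{6 \sqrt{3}}{\sqrt{-14 + 39}} - 73\right) = \left(12 - 25\right) \left(- \frac{6 \sqrt{3}}{5} - 73\right) = - 13 \left(\left(-6\right) \sqrt{3} \cdot \frac{1}{5} - 73\right) = - 13 \left(- \frac{6 \sqrt{3}}{5} - 73\right) = - 13 \left(-73 - \frac{6 \sqrt{3}}{5}\right) = 949 + \frac{78 \sqrt{3}}{5}$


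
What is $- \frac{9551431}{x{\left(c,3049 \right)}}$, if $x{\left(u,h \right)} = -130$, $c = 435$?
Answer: $\frac{9551431}{130} \approx 73473.0$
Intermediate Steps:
$- \frac{9551431}{x{\left(c,3049 \right)}} = - \frac{9551431}{-130} = \left(-9551431\right) \left(- \frac{1}{130}\right) = \frac{9551431}{130}$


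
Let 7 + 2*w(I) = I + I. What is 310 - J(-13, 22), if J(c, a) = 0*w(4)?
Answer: 310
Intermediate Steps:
w(I) = -7/2 + I (w(I) = -7/2 + (I + I)/2 = -7/2 + (2*I)/2 = -7/2 + I)
J(c, a) = 0 (J(c, a) = 0*(-7/2 + 4) = 0*(1/2) = 0)
310 - J(-13, 22) = 310 - 1*0 = 310 + 0 = 310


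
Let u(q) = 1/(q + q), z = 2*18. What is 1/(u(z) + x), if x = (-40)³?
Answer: -72/4607999 ≈ -1.5625e-5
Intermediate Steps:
z = 36
u(q) = 1/(2*q)
x = -64000
1/(u(z) + x) = 1/((½)/36 - 64000) = 1/((½)*(1/36) - 64000) = 1/(1/72 - 64000) = 1/(-4607999/72) = -72/4607999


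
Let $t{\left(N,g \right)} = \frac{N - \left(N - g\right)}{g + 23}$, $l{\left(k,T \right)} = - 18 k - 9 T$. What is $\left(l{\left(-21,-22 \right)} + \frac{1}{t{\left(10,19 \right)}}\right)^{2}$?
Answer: $\frac{120692196}{361} \approx 3.3433 \cdot 10^{5}$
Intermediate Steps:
$t{\left(N,g \right)} = \frac{g}{23 + g}$
$\left(l{\left(-21,-22 \right)} + \frac{1}{t{\left(10,19 \right)}}\right)^{2} = \left(\left(\left(-18\right) \left(-21\right) - -198\right) + \frac{1}{19 \frac{1}{23 + 19}}\right)^{2} = \left(\left(378 + 198\right) + \frac{1}{19 \cdot \frac{1}{42}}\right)^{2} = \left(576 + \frac{1}{19 \cdot \frac{1}{42}}\right)^{2} = \left(576 + \frac{1}{\frac{19}{42}}\right)^{2} = \left(576 + \frac{42}{19}\right)^{2} = \left(\frac{10986}{19}\right)^{2} = \frac{120692196}{361}$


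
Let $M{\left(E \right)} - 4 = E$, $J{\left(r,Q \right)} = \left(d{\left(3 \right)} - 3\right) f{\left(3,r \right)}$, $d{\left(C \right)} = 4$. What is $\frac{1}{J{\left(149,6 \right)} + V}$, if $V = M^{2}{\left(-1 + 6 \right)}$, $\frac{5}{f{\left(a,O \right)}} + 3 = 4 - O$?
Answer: $\frac{148}{11983} \approx 0.012351$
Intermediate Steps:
$f{\left(a,O \right)} = \frac{5}{1 - O}$ ($f{\left(a,O \right)} = \frac{5}{-3 - \left(-4 + O\right)} = \frac{5}{1 - O}$)
$J{\left(r,Q \right)} = - \frac{5}{-1 + r}$ ($J{\left(r,Q \right)} = \left(4 - 3\right) \left(- \frac{5}{-1 + r}\right) = 1 \left(- \frac{5}{-1 + r}\right) = - \frac{5}{-1 + r}$)
$M{\left(E \right)} = 4 + E$
$V = 81$ ($V = \left(4 + \left(-1 + 6\right)\right)^{2} = \left(4 + 5\right)^{2} = 9^{2} = 81$)
$\frac{1}{J{\left(149,6 \right)} + V} = \frac{1}{- \frac{5}{-1 + 149} + 81} = \frac{1}{- \frac{5}{148} + 81} = \frac{1}{\frac{11983}{148}} = \frac{148}{11983}$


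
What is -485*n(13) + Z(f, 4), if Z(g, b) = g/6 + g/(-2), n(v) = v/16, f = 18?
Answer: -6401/16 ≈ -400.06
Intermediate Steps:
n(v) = v/16 (n(v) = v*(1/16) = v/16)
Z(g, b) = -g/3 (Z(g, b) = g*(1/6) + g*(-1/2) = g/6 - g/2 = -g/3)
-485*n(13) + Z(f, 4) = -485*13/16 - 1/3*18 = -485*13/16 - 6 = -6305/16 - 6 = -6401/16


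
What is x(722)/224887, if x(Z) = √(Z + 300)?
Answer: √1022/224887 ≈ 0.00014215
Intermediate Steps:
x(Z) = √(300 + Z)
x(722)/224887 = √(300 + 722)/224887 = √1022*(1/224887) = √1022/224887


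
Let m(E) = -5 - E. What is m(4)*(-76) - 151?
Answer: 533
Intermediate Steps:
m(4)*(-76) - 151 = (-5 - 1*4)*(-76) - 151 = (-5 - 4)*(-76) - 151 = -9*(-76) - 151 = 684 - 151 = 533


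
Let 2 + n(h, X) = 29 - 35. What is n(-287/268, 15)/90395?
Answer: -8/90395 ≈ -8.8500e-5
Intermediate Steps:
n(h, X) = -8 (n(h, X) = -2 + (29 - 35) = -2 - 6 = -8)
n(-287/268, 15)/90395 = -8/90395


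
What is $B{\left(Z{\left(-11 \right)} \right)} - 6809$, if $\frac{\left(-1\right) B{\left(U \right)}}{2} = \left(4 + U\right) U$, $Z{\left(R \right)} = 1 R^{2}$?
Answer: $-37059$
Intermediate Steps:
$Z{\left(R \right)} = R^{2}$
$B{\left(U \right)} = - 2 U \left(4 + U\right)$ ($B{\left(U \right)} = - 2 \left(4 + U\right) U = - 2 U \left(4 + U\right)$)
$B{\left(Z{\left(-11 \right)} \right)} - 6809 = - 2 \left(-11\right)^{2} \left(4 + \left(-11\right)^{2}\right) - 6809 = \left(-2\right) 121 \left(4 + 121\right) - 6809 = \left(-2\right) 121 \cdot 125 - 6809 = -30250 - 6809 = -37059$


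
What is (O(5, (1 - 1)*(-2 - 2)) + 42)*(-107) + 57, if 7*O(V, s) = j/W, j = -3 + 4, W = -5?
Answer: -155188/35 ≈ -4433.9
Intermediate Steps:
j = 1
O(V, s) = -1/35 (O(V, s) = (1/(-5))/7 = (1*(-1/5))/7 = (1/7)*(-1/5) = -1/35)
(O(5, (1 - 1)*(-2 - 2)) + 42)*(-107) + 57 = (-1/35 + 42)*(-107) + 57 = (1469/35)*(-107) + 57 = -157183/35 + 57 = -155188/35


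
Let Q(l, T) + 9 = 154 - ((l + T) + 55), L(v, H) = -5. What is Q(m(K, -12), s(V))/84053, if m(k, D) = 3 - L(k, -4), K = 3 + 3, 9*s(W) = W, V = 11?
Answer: 727/756477 ≈ 0.00096103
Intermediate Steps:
s(W) = W/9
K = 6
m(k, D) = 8 (m(k, D) = 3 - 1*(-5) = 3 + 5 = 8)
Q(l, T) = 90 - T - l (Q(l, T) = -9 + (154 - ((l + T) + 55)) = -9 + (154 - ((T + l) + 55)) = -9 + (154 - (55 + T + l)) = -9 + (154 + (-55 - T - l)) = -9 + (99 - T - l) = 90 - T - l)
Q(m(K, -12), s(V))/84053 = (90 - 11/9 - 1*8)/84053 = (90 - 1*11/9 - 8)*(1/84053) = (90 - 11/9 - 8)*(1/84053) = (727/9)*(1/84053) = 727/756477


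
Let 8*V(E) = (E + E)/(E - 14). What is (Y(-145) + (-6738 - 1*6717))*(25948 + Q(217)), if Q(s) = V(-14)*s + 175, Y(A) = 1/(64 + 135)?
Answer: -70018110293/199 ≈ -3.5185e+8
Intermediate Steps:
V(E) = E/(4*(-14 + E)) (V(E) = ((E + E)/(E - 14))/8 = ((2*E)/(-14 + E))/8 = (2*E/(-14 + E))/8 = E/(4*(-14 + E)))
Y(A) = 1/199
Q(s) = 175 + s/8 (Q(s) = ((¼)*(-14)/(-14 - 14))*s + 175 = ((¼)*(-14)/(-28))*s + 175 = ((¼)*(-14)*(-1/28))*s + 175 = s/8 + 175 = 175 + s/8)
(Y(-145) + (-6738 - 1*6717))*(25948 + Q(217)) = (1/199 + (-6738 - 1*6717))*(25948 + (175 + (⅛)*217)) = (1/199 + (-6738 - 6717))*(25948 + (175 + 217/8)) = (1/199 - 13455)*(25948 + 1617/8) = -2677544/199*209201/8 = -70018110293/199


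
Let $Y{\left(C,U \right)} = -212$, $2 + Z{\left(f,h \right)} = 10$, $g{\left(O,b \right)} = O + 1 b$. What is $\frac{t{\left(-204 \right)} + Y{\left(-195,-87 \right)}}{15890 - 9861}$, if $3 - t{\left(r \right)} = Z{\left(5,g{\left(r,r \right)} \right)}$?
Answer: $- \frac{217}{6029} \approx -0.035993$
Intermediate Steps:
$g{\left(O,b \right)} = O + b$
$Z{\left(f,h \right)} = 8$ ($Z{\left(f,h \right)} = -2 + 10 = 8$)
$t{\left(r \right)} = -5$ ($t{\left(r \right)} = 3 - 8 = -5$)
$\frac{t{\left(-204 \right)} + Y{\left(-195,-87 \right)}}{15890 - 9861} = \frac{-5 - 212}{15890 - 9861} = - \frac{217}{6029}$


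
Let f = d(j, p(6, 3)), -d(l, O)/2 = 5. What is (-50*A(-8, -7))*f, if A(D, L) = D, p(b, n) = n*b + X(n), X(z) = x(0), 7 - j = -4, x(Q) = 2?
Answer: -4000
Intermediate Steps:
j = 11 (j = 7 - 1*(-4) = 7 + 4 = 11)
X(z) = 2
p(b, n) = 2 + b*n (p(b, n) = n*b + 2 = b*n + 2 = 2 + b*n)
d(l, O) = -10 (d(l, O) = -2*5 = -10)
f = -10
(-50*A(-8, -7))*f = -50*(-8)*(-10) = 400*(-10) = -4000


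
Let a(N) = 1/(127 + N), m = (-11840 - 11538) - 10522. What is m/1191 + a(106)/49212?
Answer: -129570274403/4552159212 ≈ -28.463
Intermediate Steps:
m = -33900 (m = -23378 - 10522 = -33900)
m/1191 + a(106)/49212 = -33900/1191 + 1/((127 + 106)*49212) = -33900*1/1191 + (1/49212)/233 = -11300/397 + (1/233)*(1/49212) = -11300/397 + 1/11466396 = -129570274403/4552159212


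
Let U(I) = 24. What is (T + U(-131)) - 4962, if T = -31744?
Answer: -36682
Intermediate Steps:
(T + U(-131)) - 4962 = (-31744 + 24) - 4962 = -31720 - 4962 = -36682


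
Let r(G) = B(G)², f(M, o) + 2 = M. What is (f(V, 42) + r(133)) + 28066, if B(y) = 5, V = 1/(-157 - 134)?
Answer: 8173898/291 ≈ 28089.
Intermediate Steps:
V = -1/291 (V = 1/(-291) = -1/291 ≈ -0.0034364)
f(M, o) = -2 + M
r(G) = 25 (r(G) = 5² = 25)
(f(V, 42) + r(133)) + 28066 = ((-2 - 1/291) + 25) + 28066 = (-583/291 + 25) + 28066 = 6692/291 + 28066 = 8173898/291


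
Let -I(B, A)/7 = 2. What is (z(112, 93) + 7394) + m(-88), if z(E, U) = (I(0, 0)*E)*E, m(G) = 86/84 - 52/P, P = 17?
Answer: -120111961/714 ≈ -1.6822e+5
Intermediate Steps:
I(B, A) = -14 (I(B, A) = -7*2 = -14)
m(G) = -1453/714 (m(G) = 86/84 - 52/17 = 86*(1/84) - 52*1/17 = 43/42 - 52/17 = -1453/714)
z(E, U) = -14*E² (z(E, U) = (-14*E)*E = -14*E²)
(z(112, 93) + 7394) + m(-88) = (-14*112² + 7394) - 1453/714 = (-14*12544 + 7394) - 1453/714 = (-175616 + 7394) - 1453/714 = -168222 - 1453/714 = -120111961/714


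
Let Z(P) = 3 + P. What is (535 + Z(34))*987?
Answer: 564564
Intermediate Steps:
(535 + Z(34))*987 = (535 + (3 + 34))*987 = (535 + 37)*987 = 572*987 = 564564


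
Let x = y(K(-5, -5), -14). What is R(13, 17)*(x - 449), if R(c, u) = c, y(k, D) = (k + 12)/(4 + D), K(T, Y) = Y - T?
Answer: -29263/5 ≈ -5852.6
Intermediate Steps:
y(k, D) = (12 + k)/(4 + D)
x = -6/5 (x = (12 + (-5 - 1*(-5)))/(4 - 14) = (12 + (-5 + 5))/(-10) = -(12 + 0)/10 = -⅒*12 = -6/5 ≈ -1.2000)
R(13, 17)*(x - 449) = 13*(-6/5 - 449) = 13*(-2251/5) = -29263/5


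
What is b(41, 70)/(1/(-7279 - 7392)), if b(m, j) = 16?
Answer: -234736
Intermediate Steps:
b(41, 70)/(1/(-7279 - 7392)) = 16/(1/(-7279 - 7392)) = 16/(1/(-14671)) = 16/(-1/14671) = 16*(-14671) = -234736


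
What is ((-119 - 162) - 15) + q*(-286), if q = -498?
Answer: 142132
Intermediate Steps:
((-119 - 162) - 15) + q*(-286) = ((-119 - 162) - 15) - 498*(-286) = (-281 - 15) + 142428 = -296 + 142428 = 142132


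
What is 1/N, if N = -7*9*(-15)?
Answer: 1/945 ≈ 0.0010582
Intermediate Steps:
N = 945 (N = -63*(-15) = 945)
1/N = 1/945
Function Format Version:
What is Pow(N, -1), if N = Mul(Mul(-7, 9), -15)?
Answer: Rational(1, 945) ≈ 0.0010582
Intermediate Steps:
N = 945 (N = Mul(-63, -15) = 945)
Pow(N, -1) = Pow(945, -1) = Rational(1, 945)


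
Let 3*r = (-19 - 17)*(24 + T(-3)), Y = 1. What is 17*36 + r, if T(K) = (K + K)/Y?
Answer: 396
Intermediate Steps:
T(K) = 2*K (T(K) = (K + K)/1 = (2*K)*1 = 2*K)
r = -216 (r = ((-19 - 17)*(24 + 2*(-3)))/3 = (-36*(24 - 6))/3 = (-36*18)/3 = (⅓)*(-648) = -216)
17*36 + r = 17*36 - 216 = 612 - 216 = 396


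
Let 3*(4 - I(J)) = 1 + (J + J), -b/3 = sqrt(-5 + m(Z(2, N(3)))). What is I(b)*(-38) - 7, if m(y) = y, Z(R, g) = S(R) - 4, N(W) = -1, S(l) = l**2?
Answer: -439/3 - 76*I*sqrt(5) ≈ -146.33 - 169.94*I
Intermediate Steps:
Z(R, g) = -4 + R**2 (Z(R, g) = R**2 - 4 = -4 + R**2)
b = -3*I*sqrt(5) (b = -3*sqrt(-5 + (-4 + 2**2)) = -3*sqrt(-5 + (-4 + 4)) = -3*sqrt(-5 + 0) = -3*I*sqrt(5) ≈ -6.7082*I)
I(J) = 11/3 - 2*J/3 (I(J) = 4 - (1 + (J + J))/3 = 4 - (1 + 2*J)/3 = 4 + (-1/3 - 2*J/3) = 11/3 - 2*J/3)
I(b)*(-38) - 7 = (11/3 - (-2)*I*sqrt(5))*(-38) - 7 = (11/3 + 2*I*sqrt(5))*(-38) - 7 = (-418/3 - 76*I*sqrt(5)) - 7 = -439/3 - 76*I*sqrt(5)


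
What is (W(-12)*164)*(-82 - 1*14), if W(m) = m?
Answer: 188928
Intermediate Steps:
(W(-12)*164)*(-82 - 1*14) = (-12*164)*(-82 - 1*14) = -1968*(-82 - 14) = -1968*(-96) = 188928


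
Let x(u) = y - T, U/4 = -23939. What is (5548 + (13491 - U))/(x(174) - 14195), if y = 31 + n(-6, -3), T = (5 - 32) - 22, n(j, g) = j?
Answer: -12755/1569 ≈ -8.1294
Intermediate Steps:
U = -95756 (U = 4*(-23939) = -95756)
T = -49 (T = -27 - 22 = -49)
y = 25 (y = 31 - 6 = 25)
x(u) = 74 (x(u) = 25 - 1*(-49) = 25 + 49 = 74)
(5548 + (13491 - U))/(x(174) - 14195) = (5548 + (13491 - 1*(-95756)))/(74 - 14195) = (5548 + (13491 + 95756))/(-14121) = (5548 + 109247)*(-1/14121) = 114795*(-1/14121) = -12755/1569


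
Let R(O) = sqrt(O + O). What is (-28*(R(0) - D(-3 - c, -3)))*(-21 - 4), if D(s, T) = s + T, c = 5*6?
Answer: 25200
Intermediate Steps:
c = 30
R(O) = sqrt(2)*sqrt(O) (R(O) = sqrt(2*O) = sqrt(2)*sqrt(O))
D(s, T) = T + s
(-28*(R(0) - D(-3 - c, -3)))*(-21 - 4) = (-28*(sqrt(2)*sqrt(0) - (-3 + (-3 - 1*30))))*(-21 - 4) = -28*(sqrt(2)*0 - (-3 + (-3 - 30)))*(-25) = -28*(0 - (-3 - 33))*(-25) = -28*(0 - 1*(-36))*(-25) = -28*(0 + 36)*(-25) = -28*36*(-25) = -1008*(-25) = 25200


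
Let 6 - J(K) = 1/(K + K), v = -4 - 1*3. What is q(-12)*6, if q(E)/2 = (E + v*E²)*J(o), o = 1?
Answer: -67320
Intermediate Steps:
v = -7 (v = -4 - 3 = -7)
J(K) = 6 - 1/(2*K) (J(K) = 6 - 1/(K + K) = 6 - 1/(2*K))
q(E) = -77*E² + 11*E (q(E) = 2*((E - 7*E²)*(6 - ½/1)) = 2*((E - 7*E²)*(6 - ½*1)) = 2*((E - 7*E²)*(6 - ½)) = 2*((E - 7*E²)*(11/2)) = 2*(-77*E²/2 + 11*E/2) = -77*E² + 11*E)
q(-12)*6 = (11*(-12)*(1 - 7*(-12)))*6 = (11*(-12)*(1 + 84))*6 = (11*(-12)*85)*6 = -11220*6 = -67320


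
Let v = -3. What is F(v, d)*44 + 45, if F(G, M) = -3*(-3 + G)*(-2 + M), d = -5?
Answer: -5499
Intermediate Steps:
F(G, M) = -3*(-3 + G)*(-2 + M)
F(v, d)*44 + 45 = (-18 + 6*(-3) + 9*(-5) - 3*(-3)*(-5))*44 + 45 = (-18 - 18 - 45 - 45)*44 + 45 = -126*44 + 45 = -5544 + 45 = -5499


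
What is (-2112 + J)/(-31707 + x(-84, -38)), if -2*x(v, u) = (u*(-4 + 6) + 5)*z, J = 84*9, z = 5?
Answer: 2712/63059 ≈ 0.043007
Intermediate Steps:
J = 756
x(v, u) = -25/2 - 5*u (x(v, u) = -(u*(-4 + 6) + 5)*5/2 = -(u*2 + 5)*5/2 = -(2*u + 5)*5/2 = -(5 + 2*u)*5/2 = -(25 + 10*u)/2 = -25/2 - 5*u)
(-2112 + J)/(-31707 + x(-84, -38)) = (-2112 + 756)/(-31707 + (-25/2 - 5*(-38))) = -1356/(-31707 + (-25/2 + 190)) = -1356/(-31707 + 355/2) = -1356/(-63059/2) = -1356*(-2/63059) = 2712/63059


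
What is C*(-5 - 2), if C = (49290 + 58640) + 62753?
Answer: -1194781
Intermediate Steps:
C = 170683 (C = 107930 + 62753 = 170683)
C*(-5 - 2) = 170683*(-5 - 2) = 170683*(-7) = -1194781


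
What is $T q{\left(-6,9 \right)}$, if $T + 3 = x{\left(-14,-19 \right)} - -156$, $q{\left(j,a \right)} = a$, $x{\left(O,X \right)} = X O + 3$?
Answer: $3798$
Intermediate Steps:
$x{\left(O,X \right)} = 3 + O X$ ($x{\left(O,X \right)} = O X + 3 = 3 + O X$)
$T = 422$ ($T = -3 + \left(\left(3 - -266\right) - -156\right) = -3 + \left(\left(3 + 266\right) + 156\right) = -3 + \left(269 + 156\right) = -3 + 425 = 422$)
$T q{\left(-6,9 \right)} = 422 \cdot 9 = 3798$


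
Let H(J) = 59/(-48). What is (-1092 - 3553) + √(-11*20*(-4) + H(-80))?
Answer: -4645 + √126543/12 ≈ -4615.4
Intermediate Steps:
H(J) = -59/48 (H(J) = 59*(-1/48) = -59/48)
(-1092 - 3553) + √(-11*20*(-4) + H(-80)) = (-1092 - 3553) + √(-11*20*(-4) - 59/48) = -4645 + √(-220*(-4) - 59/48) = -4645 + √(880 - 59/48) = -4645 + √(42181/48) = -4645 + √126543/12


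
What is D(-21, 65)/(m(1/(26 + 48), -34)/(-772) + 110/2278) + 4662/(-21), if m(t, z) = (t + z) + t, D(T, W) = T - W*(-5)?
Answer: 9223847438/3002743 ≈ 3071.8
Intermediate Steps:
D(T, W) = T + 5*W (D(T, W) = T - (-5)*W = T + 5*W)
m(t, z) = z + 2*t
D(-21, 65)/(m(1/(26 + 48), -34)/(-772) + 110/2278) + 4662/(-21) = (-21 + 5*65)/((-34 + 2/(26 + 48))/(-772) + 110/2278) + 4662/(-21) = (-21 + 325)/((-34 + 2/74)*(-1/772) + 110*(1/2278)) + 4662*(-1/21) = 304/((-34 + 2*(1/74))*(-1/772) + 55/1139) - 222 = 304/((-34 + 1/37)*(-1/772) + 55/1139) - 222 = 304/(-1257/37*(-1/772) + 55/1139) - 222 = 304/(1257/28564 + 55/1139) - 222 = 304/(3002743/32534396) - 222 = 304*(32534396/3002743) - 222 = 9890456384/3002743 - 222 = 9223847438/3002743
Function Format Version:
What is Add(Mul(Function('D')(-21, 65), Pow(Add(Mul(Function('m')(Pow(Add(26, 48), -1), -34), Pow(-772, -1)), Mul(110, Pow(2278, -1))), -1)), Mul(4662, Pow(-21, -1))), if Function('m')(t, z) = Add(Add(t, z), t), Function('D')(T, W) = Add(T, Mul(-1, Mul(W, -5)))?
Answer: Rational(9223847438, 3002743) ≈ 3071.8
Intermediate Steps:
Function('D')(T, W) = Add(T, Mul(5, W)) (Function('D')(T, W) = Add(T, Mul(-1, Mul(-5, W))) = Add(T, Mul(5, W)))
Function('m')(t, z) = Add(z, Mul(2, t))
Add(Mul(Function('D')(-21, 65), Pow(Add(Mul(Function('m')(Pow(Add(26, 48), -1), -34), Pow(-772, -1)), Mul(110, Pow(2278, -1))), -1)), Mul(4662, Pow(-21, -1))) = Add(Mul(Add(-21, Mul(5, 65)), Pow(Add(Mul(Add(-34, Mul(2, Pow(Add(26, 48), -1))), Pow(-772, -1)), Mul(110, Pow(2278, -1))), -1)), Mul(4662, Pow(-21, -1))) = Add(Mul(Add(-21, 325), Pow(Add(Mul(Add(-34, Mul(2, Pow(74, -1))), Rational(-1, 772)), Mul(110, Rational(1, 2278))), -1)), Mul(4662, Rational(-1, 21))) = Add(Mul(304, Pow(Add(Mul(Add(-34, Mul(2, Rational(1, 74))), Rational(-1, 772)), Rational(55, 1139)), -1)), -222) = Add(Mul(304, Pow(Add(Mul(Add(-34, Rational(1, 37)), Rational(-1, 772)), Rational(55, 1139)), -1)), -222) = Add(Mul(304, Pow(Add(Mul(Rational(-1257, 37), Rational(-1, 772)), Rational(55, 1139)), -1)), -222) = Add(Mul(304, Pow(Add(Rational(1257, 28564), Rational(55, 1139)), -1)), -222) = Add(Mul(304, Pow(Rational(3002743, 32534396), -1)), -222) = Add(Mul(304, Rational(32534396, 3002743)), -222) = Add(Rational(9890456384, 3002743), -222) = Rational(9223847438, 3002743)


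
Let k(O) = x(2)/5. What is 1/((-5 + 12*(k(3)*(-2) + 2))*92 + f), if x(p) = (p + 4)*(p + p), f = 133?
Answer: -5/43587 ≈ -0.00011471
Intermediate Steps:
x(p) = 2*p*(4 + p) (x(p) = (4 + p)*(2*p) = 2*p*(4 + p))
k(O) = 24/5 (k(O) = (2*2*(4 + 2))/5 = (2*2*6)*(⅕) = 24*(⅕) = 24/5)
1/((-5 + 12*(k(3)*(-2) + 2))*92 + f) = 1/((-5 + 12*((24/5)*(-2) + 2))*92 + 133) = 1/((-5 + 12*(-48/5 + 2))*92 + 133) = 1/((-5 + 12*(-38/5))*92 + 133) = 1/((-5 - 456/5)*92 + 133) = 1/(-481/5*92 + 133) = 1/(-44252/5 + 133) = 1/(-43587/5) = -5/43587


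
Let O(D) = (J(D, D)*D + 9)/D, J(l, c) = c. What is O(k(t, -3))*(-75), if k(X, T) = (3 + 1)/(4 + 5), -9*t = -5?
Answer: -18625/12 ≈ -1552.1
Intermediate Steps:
t = 5/9 (t = -⅑*(-5) = 5/9 ≈ 0.55556)
k(X, T) = 4/9
O(D) = (9 + D²)/D (O(D) = (D*D + 9)/D = (D² + 9)/D = (9 + D²)/D)
O(k(t, -3))*(-75) = (4/9 + 9/(4/9))*(-75) = (4/9 + 9*(9/4))*(-75) = (4/9 + 81/4)*(-75) = (745/36)*(-75) = -18625/12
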